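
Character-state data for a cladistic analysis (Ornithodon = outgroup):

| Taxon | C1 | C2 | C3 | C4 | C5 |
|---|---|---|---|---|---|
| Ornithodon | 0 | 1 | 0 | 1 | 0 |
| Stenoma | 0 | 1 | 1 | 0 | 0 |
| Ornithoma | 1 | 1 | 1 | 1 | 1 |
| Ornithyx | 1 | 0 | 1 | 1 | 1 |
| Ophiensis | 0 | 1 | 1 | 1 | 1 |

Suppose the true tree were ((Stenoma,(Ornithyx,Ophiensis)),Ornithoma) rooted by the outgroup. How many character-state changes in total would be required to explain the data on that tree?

Map each character onto ((Stenoma,(Ornithyx,Ophiensis)),Ornithoma) (rooted by Ornithodon) and count the minimum state changes it requires (Fitch parsimony):
C1: 2; C2: 1; C3: 1; C4: 1; C5: 2.
Total tree length = 7.

7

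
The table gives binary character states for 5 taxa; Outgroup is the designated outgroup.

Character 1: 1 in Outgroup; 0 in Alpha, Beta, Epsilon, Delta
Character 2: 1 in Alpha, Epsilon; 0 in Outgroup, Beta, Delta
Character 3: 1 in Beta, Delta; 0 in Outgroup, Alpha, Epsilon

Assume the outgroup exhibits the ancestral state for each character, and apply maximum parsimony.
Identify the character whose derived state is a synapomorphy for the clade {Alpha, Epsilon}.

Character 2

Character polarity is set by the outgroup: the derived state is whichever differs from the outgroup's state, so for Character 1 the derived state is '0', and for the remaining characters it is '1'.
All ingroup taxa share the derived state '0' for Character 1; it defines the ingroup but does not resolve relationships within it.
Only Alpha and Epsilon show the derived state '1' for Character 2, supporting them as a clade.
Character 3 (derived state '1') is shared by Beta and Delta — a synapomorphy uniting that clade.
Most parsimonious ingroup topology: ((Alpha,Epsilon),(Beta,Delta)).
The clade {Alpha, Epsilon} is supported by Character 2: its derived state '1' occurs in exactly those taxa and in no other taxon (including the outgroup).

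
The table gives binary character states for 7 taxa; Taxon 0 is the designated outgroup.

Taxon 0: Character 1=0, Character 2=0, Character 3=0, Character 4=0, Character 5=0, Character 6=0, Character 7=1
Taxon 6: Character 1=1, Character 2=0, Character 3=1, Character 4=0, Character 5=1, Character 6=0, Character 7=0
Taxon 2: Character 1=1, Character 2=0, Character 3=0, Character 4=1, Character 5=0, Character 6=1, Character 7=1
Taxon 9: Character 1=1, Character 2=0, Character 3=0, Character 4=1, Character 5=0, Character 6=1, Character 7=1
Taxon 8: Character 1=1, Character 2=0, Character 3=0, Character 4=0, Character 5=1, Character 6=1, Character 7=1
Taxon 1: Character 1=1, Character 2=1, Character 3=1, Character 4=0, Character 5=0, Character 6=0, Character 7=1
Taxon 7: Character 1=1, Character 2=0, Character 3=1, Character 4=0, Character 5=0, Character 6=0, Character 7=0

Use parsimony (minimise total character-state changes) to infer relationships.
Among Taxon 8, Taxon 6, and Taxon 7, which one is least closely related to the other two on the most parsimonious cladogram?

Character polarity is set by the outgroup: the derived state is whichever differs from the outgroup's state, so for Character 7 the derived state is '0', and for the remaining characters it is '1'.
All ingroup taxa share the derived state '1' for Character 1; it defines the ingroup but does not resolve relationships within it.
Character 2 (derived state '1') is unique to Taxon 1 (autapomorphy; uninformative for grouping).
Only Taxon 1, Taxon 6, and Taxon 7 show the derived state '1' for Character 3, supporting them as a clade.
Character 4: derived state '1' in Taxon 2 and Taxon 9 only — synapomorphy for {Taxon 2, Taxon 9}.
Character 5 groups Taxon 6 and Taxon 8, which is incompatible with the clades supported by the remaining characters; treating it as convergent (homoplasy) costs fewer steps than any alternative tree.
Character 6: derived state '1' in Taxon 2, Taxon 8, and Taxon 9 only — synapomorphy for {Taxon 2, Taxon 8, Taxon 9}.
Character 7 (derived state '0') is shared by Taxon 6 and Taxon 7 — a synapomorphy uniting that clade.
Most parsimonious ingroup topology: (((Taxon 6,Taxon 7),Taxon 1),((Taxon 2,Taxon 9),Taxon 8)).
Taxon 6 and Taxon 7 share a more recent common ancestor with each other than either does with Taxon 8, so Taxon 8 is the least closely related of the three.

Taxon 8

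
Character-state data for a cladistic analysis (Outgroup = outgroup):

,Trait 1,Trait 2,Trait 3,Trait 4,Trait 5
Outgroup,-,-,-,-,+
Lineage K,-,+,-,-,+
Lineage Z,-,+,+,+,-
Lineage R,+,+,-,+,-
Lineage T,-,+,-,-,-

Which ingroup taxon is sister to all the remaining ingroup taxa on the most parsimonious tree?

Lineage K

Character polarity is set by the outgroup: the derived state is whichever differs from the outgroup's state, so for Trait 5 the derived state is '-', and for the remaining characters it is '+'.
Trait 1 (derived state '+') is unique to Lineage R (autapomorphy; uninformative for grouping).
Trait 2 (derived state '+') is shared by all ingroup taxa — unites the whole ingroup.
Trait 3: derived state '+' in Lineage Z only — an autapomorphy, so it tells us nothing about relationships among taxa.
Only Lineage R and Lineage Z show the derived state '+' for Trait 4, supporting them as a clade.
Only Lineage R, Lineage T, and Lineage Z show the derived state '-' for Trait 5, supporting them as a clade.
Most parsimonious ingroup topology: (Lineage K,((Lineage Z,Lineage R),Lineage T)).
Lineage K is sister to the clade containing all other ingroup taxa, so it is the earliest-diverging (most basal) ingroup lineage.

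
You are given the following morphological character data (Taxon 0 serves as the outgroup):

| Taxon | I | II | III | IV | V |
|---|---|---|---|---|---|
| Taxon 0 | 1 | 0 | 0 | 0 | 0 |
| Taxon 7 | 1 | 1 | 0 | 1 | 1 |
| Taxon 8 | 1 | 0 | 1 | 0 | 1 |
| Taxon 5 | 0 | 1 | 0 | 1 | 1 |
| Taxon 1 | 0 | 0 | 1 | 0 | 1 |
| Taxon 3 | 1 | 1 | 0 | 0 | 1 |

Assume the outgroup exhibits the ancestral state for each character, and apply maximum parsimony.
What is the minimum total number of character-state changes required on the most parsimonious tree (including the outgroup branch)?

6

Character polarity is set by the outgroup: the derived state is whichever differs from the outgroup's state, so for I the derived state is '0', and for the remaining characters it is '1'.
I (state '0') occurs in Taxon 1 and Taxon 5 but conflicts with the nesting implied by the other characters — most parsimoniously interpreted as homoplasy.
II (derived state '1') is shared by Taxon 3, Taxon 5, and Taxon 7 — a synapomorphy uniting that clade.
III: derived state '1' in Taxon 1 and Taxon 8 only — synapomorphy for {Taxon 1, Taxon 8}.
IV: derived state '1' in Taxon 5 and Taxon 7 only — synapomorphy for {Taxon 5, Taxon 7}.
All ingroup taxa share the derived state '1' for V; it defines the ingroup but does not resolve relationships within it.
Most parsimonious ingroup topology: (((Taxon 7,Taxon 5),Taxon 3),(Taxon 8,Taxon 1)).
Changes per character on this tree: I: 2; II: 1; III: 1; IV: 1; V: 1.
Total = 6.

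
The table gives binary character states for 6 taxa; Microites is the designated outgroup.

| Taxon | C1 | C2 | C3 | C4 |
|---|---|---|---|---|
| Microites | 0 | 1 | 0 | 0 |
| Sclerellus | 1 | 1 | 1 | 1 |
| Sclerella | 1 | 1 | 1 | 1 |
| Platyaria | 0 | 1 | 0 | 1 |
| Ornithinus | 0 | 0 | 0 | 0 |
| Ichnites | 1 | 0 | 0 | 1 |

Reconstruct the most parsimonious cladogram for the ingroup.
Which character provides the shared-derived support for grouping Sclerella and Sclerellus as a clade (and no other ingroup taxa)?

C3

Character polarity is set by the outgroup: the derived state is whichever differs from the outgroup's state, so for C2 the derived state is '0', and for the remaining characters it is '1'.
C1: derived state '1' in Ichnites, Sclerella, and Sclerellus only — synapomorphy for {Ichnites, Sclerella, Sclerellus}.
C2 (state '0') occurs in Ichnites and Ornithinus but conflicts with the nesting implied by the other characters — most parsimoniously interpreted as homoplasy.
C3 (derived state '1') is shared by Sclerella and Sclerellus — a synapomorphy uniting that clade.
Only Ichnites, Platyaria, Sclerella, and Sclerellus show the derived state '1' for C4, supporting them as a clade.
Most parsimonious ingroup topology: ((((Sclerellus,Sclerella),Ichnites),Platyaria),Ornithinus).
The clade {Sclerella, Sclerellus} is supported by C3: its derived state '1' occurs in exactly those taxa and in no other taxon (including the outgroup).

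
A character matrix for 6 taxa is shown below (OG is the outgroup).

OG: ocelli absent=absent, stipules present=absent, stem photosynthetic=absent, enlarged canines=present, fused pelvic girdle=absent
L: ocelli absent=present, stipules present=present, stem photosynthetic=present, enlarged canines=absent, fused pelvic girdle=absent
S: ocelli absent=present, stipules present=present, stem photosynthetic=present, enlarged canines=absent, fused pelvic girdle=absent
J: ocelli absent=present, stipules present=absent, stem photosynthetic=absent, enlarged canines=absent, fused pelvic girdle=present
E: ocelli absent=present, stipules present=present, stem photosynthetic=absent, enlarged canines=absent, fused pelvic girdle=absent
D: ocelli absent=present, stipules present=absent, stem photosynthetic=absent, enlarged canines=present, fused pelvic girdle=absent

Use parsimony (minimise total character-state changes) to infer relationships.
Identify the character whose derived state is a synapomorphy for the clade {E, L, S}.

stipules present

Character polarity is set by the outgroup: the derived state is whichever differs from the outgroup's state, so for enlarged canines the derived state is 'absent', and for the remaining characters it is 'present'.
ocelli absent (derived state 'present') is shared by all ingroup taxa — unites the whole ingroup.
stipules present (derived state 'present') is shared by E, L, and S — a synapomorphy uniting that clade.
stem photosynthetic (derived state 'present') is shared by L and S — a synapomorphy uniting that clade.
enlarged canines (derived state 'absent') is shared by E, J, L, and S — a synapomorphy uniting that clade.
fused pelvic girdle: derived state 'present' in J only — an autapomorphy, so it tells us nothing about relationships among taxa.
Most parsimonious ingroup topology: ((((L,S),E),J),D).
The clade {E, L, S} is supported by stipules present: its derived state 'present' occurs in exactly those taxa and in no other taxon (including the outgroup).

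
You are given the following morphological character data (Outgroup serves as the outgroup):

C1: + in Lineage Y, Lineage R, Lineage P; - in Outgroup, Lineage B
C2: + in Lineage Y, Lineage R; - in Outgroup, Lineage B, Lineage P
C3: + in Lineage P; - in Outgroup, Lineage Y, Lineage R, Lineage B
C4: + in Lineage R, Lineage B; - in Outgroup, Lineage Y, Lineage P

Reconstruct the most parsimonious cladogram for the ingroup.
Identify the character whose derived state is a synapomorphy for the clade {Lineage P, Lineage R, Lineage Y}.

The outgroup has state '-' for every character, so '+' is the derived state throughout.
C1 (derived state '+') is shared by Lineage P, Lineage R, and Lineage Y — a synapomorphy uniting that clade.
Only Lineage R and Lineage Y show the derived state '+' for C2, supporting them as a clade.
C3 (derived state '+') is unique to Lineage P (autapomorphy; uninformative for grouping).
C4 groups Lineage B and Lineage R, which is incompatible with the clades supported by the remaining characters; treating it as convergent (homoplasy) costs fewer steps than any alternative tree.
Most parsimonious ingroup topology: (((Lineage Y,Lineage R),Lineage P),Lineage B).
The clade {Lineage P, Lineage R, Lineage Y} is supported by C1: its derived state '+' occurs in exactly those taxa and in no other taxon (including the outgroup).

C1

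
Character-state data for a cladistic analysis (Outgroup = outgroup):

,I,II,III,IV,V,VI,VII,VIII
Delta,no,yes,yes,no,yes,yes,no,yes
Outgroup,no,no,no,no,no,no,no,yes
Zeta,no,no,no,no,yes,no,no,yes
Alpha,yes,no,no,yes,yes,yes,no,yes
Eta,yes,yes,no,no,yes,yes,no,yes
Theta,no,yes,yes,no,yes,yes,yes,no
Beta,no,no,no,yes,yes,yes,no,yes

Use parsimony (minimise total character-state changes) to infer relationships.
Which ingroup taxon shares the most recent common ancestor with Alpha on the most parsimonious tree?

Beta

Character polarity is set by the outgroup: the derived state is whichever differs from the outgroup's state, so for VIII the derived state is 'no', and for the remaining characters it is 'yes'.
I (state 'yes') occurs in Alpha and Eta but conflicts with the nesting implied by the other characters — most parsimoniously interpreted as homoplasy.
II (derived state 'yes') is shared by Delta, Eta, and Theta — a synapomorphy uniting that clade.
III (derived state 'yes') is shared by Delta and Theta — a synapomorphy uniting that clade.
IV: derived state 'yes' in Alpha and Beta only — synapomorphy for {Alpha, Beta}.
All ingroup taxa share the derived state 'yes' for V; it defines the ingroup but does not resolve relationships within it.
Only Alpha, Beta, Delta, Eta, and Theta show the derived state 'yes' for VI, supporting them as a clade.
VII: derived state 'yes' in Theta only — an autapomorphy, so it tells us nothing about relationships among taxa.
VIII: derived state 'no' in Theta only — an autapomorphy, so it tells us nothing about relationships among taxa.
Most parsimonious ingroup topology: (((Eta,(Theta,Delta)),(Beta,Alpha)),Zeta).
Alpha and Beta form a cherry on this tree, so they are sister taxa.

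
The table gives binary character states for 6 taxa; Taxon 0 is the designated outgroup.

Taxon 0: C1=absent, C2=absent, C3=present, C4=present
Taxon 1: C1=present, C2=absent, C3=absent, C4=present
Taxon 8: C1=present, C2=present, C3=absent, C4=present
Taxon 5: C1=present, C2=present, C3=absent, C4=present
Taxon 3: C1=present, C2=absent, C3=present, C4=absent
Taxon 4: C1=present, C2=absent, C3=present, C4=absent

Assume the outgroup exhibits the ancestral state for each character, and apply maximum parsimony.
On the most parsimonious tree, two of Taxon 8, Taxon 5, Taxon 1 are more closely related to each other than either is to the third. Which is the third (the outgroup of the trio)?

Taxon 1

Character polarity is set by the outgroup: the derived state is whichever differs from the outgroup's state, so for C3, C4 the derived state is 'absent', and for the remaining characters it is 'present'.
All ingroup taxa share the derived state 'present' for C1; it defines the ingroup but does not resolve relationships within it.
Only Taxon 5 and Taxon 8 show the derived state 'present' for C2, supporting them as a clade.
C3: derived state 'absent' in Taxon 1, Taxon 5, and Taxon 8 only — synapomorphy for {Taxon 1, Taxon 5, Taxon 8}.
C4 (derived state 'absent') is shared by Taxon 3 and Taxon 4 — a synapomorphy uniting that clade.
Most parsimonious ingroup topology: ((Taxon 1,(Taxon 8,Taxon 5)),(Taxon 3,Taxon 4)).
Taxon 8 and Taxon 5 share a more recent common ancestor with each other than either does with Taxon 1, so Taxon 1 is the least closely related of the three.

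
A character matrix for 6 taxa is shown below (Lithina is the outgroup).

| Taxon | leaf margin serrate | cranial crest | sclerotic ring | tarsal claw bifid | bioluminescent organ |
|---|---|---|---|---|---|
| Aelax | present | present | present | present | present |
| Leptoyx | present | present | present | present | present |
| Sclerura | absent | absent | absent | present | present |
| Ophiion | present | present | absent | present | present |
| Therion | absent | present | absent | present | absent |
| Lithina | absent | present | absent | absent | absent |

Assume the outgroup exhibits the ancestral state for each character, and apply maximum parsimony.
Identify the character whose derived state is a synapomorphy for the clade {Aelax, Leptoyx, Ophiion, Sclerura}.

Character polarity is set by the outgroup: the derived state is whichever differs from the outgroup's state, so for cranial crest the derived state is 'absent', and for the remaining characters it is 'present'.
leaf margin serrate: derived state 'present' in Aelax, Leptoyx, and Ophiion only — synapomorphy for {Aelax, Leptoyx, Ophiion}.
cranial crest (derived state 'absent') is unique to Sclerura (autapomorphy; uninformative for grouping).
sclerotic ring (derived state 'present') is shared by Aelax and Leptoyx — a synapomorphy uniting that clade.
All ingroup taxa share the derived state 'present' for tarsal claw bifid; it defines the ingroup but does not resolve relationships within it.
Only Aelax, Leptoyx, Ophiion, and Sclerura show the derived state 'present' for bioluminescent organ, supporting them as a clade.
Most parsimonious ingroup topology: (((Ophiion,(Aelax,Leptoyx)),Sclerura),Therion).
The clade {Aelax, Leptoyx, Ophiion, Sclerura} is supported by bioluminescent organ: its derived state 'present' occurs in exactly those taxa and in no other taxon (including the outgroup).

bioluminescent organ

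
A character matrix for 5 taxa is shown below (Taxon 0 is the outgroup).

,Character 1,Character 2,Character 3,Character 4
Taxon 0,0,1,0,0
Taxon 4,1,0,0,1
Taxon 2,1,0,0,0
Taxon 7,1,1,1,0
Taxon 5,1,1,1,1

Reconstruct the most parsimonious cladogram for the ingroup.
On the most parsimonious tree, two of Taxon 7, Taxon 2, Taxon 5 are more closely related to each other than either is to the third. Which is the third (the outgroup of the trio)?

Taxon 2

Character polarity is set by the outgroup: the derived state is whichever differs from the outgroup's state, so for Character 2 the derived state is '0', and for the remaining characters it is '1'.
All ingroup taxa share the derived state '1' for Character 1; it defines the ingroup but does not resolve relationships within it.
Character 2: derived state '0' in Taxon 2 and Taxon 4 only — synapomorphy for {Taxon 2, Taxon 4}.
Only Taxon 5 and Taxon 7 show the derived state '1' for Character 3, supporting them as a clade.
Character 4 (state '1') occurs in Taxon 4 and Taxon 5 but conflicts with the nesting implied by the other characters — most parsimoniously interpreted as homoplasy.
Most parsimonious ingroup topology: ((Taxon 4,Taxon 2),(Taxon 7,Taxon 5)).
Taxon 7 and Taxon 5 share a more recent common ancestor with each other than either does with Taxon 2, so Taxon 2 is the least closely related of the three.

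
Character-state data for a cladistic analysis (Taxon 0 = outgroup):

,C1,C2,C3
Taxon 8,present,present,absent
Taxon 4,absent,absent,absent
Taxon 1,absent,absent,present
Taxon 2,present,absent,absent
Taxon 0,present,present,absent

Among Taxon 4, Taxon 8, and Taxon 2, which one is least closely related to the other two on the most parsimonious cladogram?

Taxon 8

Character polarity is set by the outgroup: the derived state is whichever differs from the outgroup's state, so for C1, C2 the derived state is 'absent', and for the remaining characters it is 'present'.
Only Taxon 1 and Taxon 4 show the derived state 'absent' for C1, supporting them as a clade.
Only Taxon 1, Taxon 2, and Taxon 4 show the derived state 'absent' for C2, supporting them as a clade.
C3 (derived state 'present') is unique to Taxon 1 (autapomorphy; uninformative for grouping).
Most parsimonious ingroup topology: (((Taxon 1,Taxon 4),Taxon 2),Taxon 8).
Taxon 2 and Taxon 4 share a more recent common ancestor with each other than either does with Taxon 8, so Taxon 8 is the least closely related of the three.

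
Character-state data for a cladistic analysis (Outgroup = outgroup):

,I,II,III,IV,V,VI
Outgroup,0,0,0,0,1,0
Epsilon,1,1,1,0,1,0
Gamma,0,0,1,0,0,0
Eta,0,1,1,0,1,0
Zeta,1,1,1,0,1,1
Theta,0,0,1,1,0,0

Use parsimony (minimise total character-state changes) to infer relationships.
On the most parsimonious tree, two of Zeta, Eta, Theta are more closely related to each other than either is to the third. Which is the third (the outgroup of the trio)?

Character polarity is set by the outgroup: the derived state is whichever differs from the outgroup's state, so for V the derived state is '0', and for the remaining characters it is '1'.
I (derived state '1') is shared by Epsilon and Zeta — a synapomorphy uniting that clade.
II (derived state '1') is shared by Epsilon, Eta, and Zeta — a synapomorphy uniting that clade.
III (derived state '1') is shared by all ingroup taxa — unites the whole ingroup.
IV (derived state '1') is unique to Theta (autapomorphy; uninformative for grouping).
V: derived state '0' in Gamma and Theta only — synapomorphy for {Gamma, Theta}.
VI (derived state '1') is unique to Zeta (autapomorphy; uninformative for grouping).
Most parsimonious ingroup topology: (((Epsilon,Zeta),Eta),(Gamma,Theta)).
Eta and Zeta share a more recent common ancestor with each other than either does with Theta, so Theta is the least closely related of the three.

Theta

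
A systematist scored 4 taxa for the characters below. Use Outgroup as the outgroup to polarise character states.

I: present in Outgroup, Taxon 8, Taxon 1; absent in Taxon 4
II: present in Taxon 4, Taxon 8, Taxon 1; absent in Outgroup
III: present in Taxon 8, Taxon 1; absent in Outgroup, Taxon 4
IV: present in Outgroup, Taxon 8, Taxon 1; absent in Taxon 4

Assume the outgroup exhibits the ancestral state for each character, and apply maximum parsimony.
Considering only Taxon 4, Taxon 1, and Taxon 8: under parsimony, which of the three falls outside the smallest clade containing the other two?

Taxon 4

Character polarity is set by the outgroup: the derived state is whichever differs from the outgroup's state, so for I, IV the derived state is 'absent', and for the remaining characters it is 'present'.
I: derived state 'absent' in Taxon 4 only — an autapomorphy, so it tells us nothing about relationships among taxa.
All ingroup taxa share the derived state 'present' for II; it defines the ingroup but does not resolve relationships within it.
III: derived state 'present' in Taxon 1 and Taxon 8 only — synapomorphy for {Taxon 1, Taxon 8}.
IV (derived state 'absent') is unique to Taxon 4 (autapomorphy; uninformative for grouping).
Most parsimonious ingroup topology: (Taxon 4,(Taxon 8,Taxon 1)).
Taxon 1 and Taxon 8 share a more recent common ancestor with each other than either does with Taxon 4, so Taxon 4 is the least closely related of the three.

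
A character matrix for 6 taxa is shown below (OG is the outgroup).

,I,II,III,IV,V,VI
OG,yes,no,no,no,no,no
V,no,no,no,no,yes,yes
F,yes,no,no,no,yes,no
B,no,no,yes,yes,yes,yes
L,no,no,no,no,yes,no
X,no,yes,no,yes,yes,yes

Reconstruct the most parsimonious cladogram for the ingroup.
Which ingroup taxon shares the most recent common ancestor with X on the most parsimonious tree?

Character polarity is set by the outgroup: the derived state is whichever differs from the outgroup's state, so for I the derived state is 'no', and for the remaining characters it is 'yes'.
Only B, L, V, and X show the derived state 'no' for I, supporting them as a clade.
II (derived state 'yes') is unique to X (autapomorphy; uninformative for grouping).
III (derived state 'yes') is unique to B (autapomorphy; uninformative for grouping).
IV: derived state 'yes' in B and X only — synapomorphy for {B, X}.
V (derived state 'yes') is shared by all ingroup taxa — unites the whole ingroup.
Only B, V, and X show the derived state 'yes' for VI, supporting them as a clade.
Most parsimonious ingroup topology: (((V,(B,X)),L),F).
X and B form a cherry on this tree, so they are sister taxa.

B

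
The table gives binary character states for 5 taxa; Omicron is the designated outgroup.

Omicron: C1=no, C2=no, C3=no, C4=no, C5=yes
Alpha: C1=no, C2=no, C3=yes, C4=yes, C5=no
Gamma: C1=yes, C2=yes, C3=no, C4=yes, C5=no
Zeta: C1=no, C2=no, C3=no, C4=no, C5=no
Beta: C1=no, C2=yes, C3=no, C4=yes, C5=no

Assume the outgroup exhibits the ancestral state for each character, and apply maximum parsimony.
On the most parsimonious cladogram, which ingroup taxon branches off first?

Zeta

Character polarity is set by the outgroup: the derived state is whichever differs from the outgroup's state, so for C5 the derived state is 'no', and for the remaining characters it is 'yes'.
C1: derived state 'yes' in Gamma only — an autapomorphy, so it tells us nothing about relationships among taxa.
Only Beta and Gamma show the derived state 'yes' for C2, supporting them as a clade.
C3 (derived state 'yes') is unique to Alpha (autapomorphy; uninformative for grouping).
C4: derived state 'yes' in Alpha, Beta, and Gamma only — synapomorphy for {Alpha, Beta, Gamma}.
All ingroup taxa share the derived state 'no' for C5; it defines the ingroup but does not resolve relationships within it.
Most parsimonious ingroup topology: ((Alpha,(Gamma,Beta)),Zeta).
Zeta is sister to the clade containing all other ingroup taxa, so it is the earliest-diverging (most basal) ingroup lineage.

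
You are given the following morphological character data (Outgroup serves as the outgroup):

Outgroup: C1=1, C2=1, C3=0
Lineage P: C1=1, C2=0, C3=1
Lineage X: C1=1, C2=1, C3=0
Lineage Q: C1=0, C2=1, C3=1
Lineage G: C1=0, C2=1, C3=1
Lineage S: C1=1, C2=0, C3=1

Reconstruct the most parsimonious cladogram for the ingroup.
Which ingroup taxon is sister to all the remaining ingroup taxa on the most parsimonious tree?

Character polarity is set by the outgroup: the derived state is whichever differs from the outgroup's state, so for C1, C2 the derived state is '0', and for the remaining characters it is '1'.
C1: derived state '0' in Lineage G and Lineage Q only — synapomorphy for {Lineage G, Lineage Q}.
C2: derived state '0' in Lineage P and Lineage S only — synapomorphy for {Lineage P, Lineage S}.
C3 (derived state '1') is shared by Lineage G, Lineage P, Lineage Q, and Lineage S — a synapomorphy uniting that clade.
Most parsimonious ingroup topology: (((Lineage P,Lineage S),(Lineage Q,Lineage G)),Lineage X).
Lineage X is sister to the clade containing all other ingroup taxa, so it is the earliest-diverging (most basal) ingroup lineage.

Lineage X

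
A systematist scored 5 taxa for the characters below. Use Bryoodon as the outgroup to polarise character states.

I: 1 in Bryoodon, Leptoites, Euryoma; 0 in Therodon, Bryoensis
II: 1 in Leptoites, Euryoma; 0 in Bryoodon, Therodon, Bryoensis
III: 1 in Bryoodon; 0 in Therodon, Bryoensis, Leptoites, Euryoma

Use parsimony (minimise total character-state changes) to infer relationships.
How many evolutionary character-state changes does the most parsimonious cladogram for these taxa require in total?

3

Character polarity is set by the outgroup: the derived state is whichever differs from the outgroup's state, so for I, III the derived state is '0', and for the remaining characters it is '1'.
I (derived state '0') is shared by Bryoensis and Therodon — a synapomorphy uniting that clade.
Only Euryoma and Leptoites show the derived state '1' for II, supporting them as a clade.
III (derived state '0') is shared by all ingroup taxa — unites the whole ingroup.
Most parsimonious ingroup topology: ((Therodon,Bryoensis),(Leptoites,Euryoma)).
Changes per character on this tree: I: 1; II: 1; III: 1.
Total = 3.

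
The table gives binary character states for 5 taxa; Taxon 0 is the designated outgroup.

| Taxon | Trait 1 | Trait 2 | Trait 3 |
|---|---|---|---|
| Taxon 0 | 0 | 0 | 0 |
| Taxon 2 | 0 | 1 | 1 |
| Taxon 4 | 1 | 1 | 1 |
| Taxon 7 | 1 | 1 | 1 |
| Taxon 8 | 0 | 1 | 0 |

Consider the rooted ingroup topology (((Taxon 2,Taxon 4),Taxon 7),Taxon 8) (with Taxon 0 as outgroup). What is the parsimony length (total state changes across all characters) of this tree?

Map each character onto (((Taxon 2,Taxon 4),Taxon 7),Taxon 8) (rooted by Taxon 0) and count the minimum state changes it requires (Fitch parsimony):
Trait 1: 2; Trait 2: 1; Trait 3: 1.
Total tree length = 4.

4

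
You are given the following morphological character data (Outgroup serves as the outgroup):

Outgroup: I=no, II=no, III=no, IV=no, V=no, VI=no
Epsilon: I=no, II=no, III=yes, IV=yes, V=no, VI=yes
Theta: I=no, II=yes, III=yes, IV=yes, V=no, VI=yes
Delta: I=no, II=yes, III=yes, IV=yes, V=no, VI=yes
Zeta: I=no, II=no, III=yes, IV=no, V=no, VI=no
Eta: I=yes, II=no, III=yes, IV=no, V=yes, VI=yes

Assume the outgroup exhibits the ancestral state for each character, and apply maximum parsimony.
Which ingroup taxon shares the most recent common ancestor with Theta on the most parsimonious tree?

Delta

The outgroup has state 'no' for every character, so 'yes' is the derived state throughout.
I (derived state 'yes') is unique to Eta (autapomorphy; uninformative for grouping).
Only Delta and Theta show the derived state 'yes' for II, supporting them as a clade.
III (derived state 'yes') is shared by all ingroup taxa — unites the whole ingroup.
IV: derived state 'yes' in Delta, Epsilon, and Theta only — synapomorphy for {Delta, Epsilon, Theta}.
V (derived state 'yes') is unique to Eta (autapomorphy; uninformative for grouping).
VI: derived state 'yes' in Delta, Epsilon, Eta, and Theta only — synapomorphy for {Delta, Epsilon, Eta, Theta}.
Most parsimonious ingroup topology: (((Epsilon,(Theta,Delta)),Eta),Zeta).
Theta and Delta form a cherry on this tree, so they are sister taxa.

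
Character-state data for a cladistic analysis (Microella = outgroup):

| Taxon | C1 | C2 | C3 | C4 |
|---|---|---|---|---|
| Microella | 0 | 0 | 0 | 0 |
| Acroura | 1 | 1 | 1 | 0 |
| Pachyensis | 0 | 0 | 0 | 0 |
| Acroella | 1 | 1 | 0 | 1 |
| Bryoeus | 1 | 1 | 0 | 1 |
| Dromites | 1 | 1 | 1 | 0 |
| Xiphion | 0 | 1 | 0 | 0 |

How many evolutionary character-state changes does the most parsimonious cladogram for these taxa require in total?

4

The outgroup has state '0' for every character, so '1' is the derived state throughout.
C1: derived state '1' in Acroella, Acroura, Bryoeus, and Dromites only — synapomorphy for {Acroella, Acroura, Bryoeus, Dromites}.
Only Acroella, Acroura, Bryoeus, Dromites, and Xiphion show the derived state '1' for C2, supporting them as a clade.
C3: derived state '1' in Acroura and Dromites only — synapomorphy for {Acroura, Dromites}.
C4: derived state '1' in Acroella and Bryoeus only — synapomorphy for {Acroella, Bryoeus}.
Most parsimonious ingroup topology: ((((Acroura,Dromites),(Acroella,Bryoeus)),Xiphion),Pachyensis).
Changes per character on this tree: C1: 1; C2: 1; C3: 1; C4: 1.
Total = 4.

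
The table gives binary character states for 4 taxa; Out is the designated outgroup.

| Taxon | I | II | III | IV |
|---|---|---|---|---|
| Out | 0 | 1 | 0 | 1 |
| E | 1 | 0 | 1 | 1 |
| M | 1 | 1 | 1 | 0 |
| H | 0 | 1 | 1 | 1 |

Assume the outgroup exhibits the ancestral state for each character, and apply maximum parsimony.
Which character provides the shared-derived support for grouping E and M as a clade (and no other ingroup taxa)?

I

Character polarity is set by the outgroup: the derived state is whichever differs from the outgroup's state, so for II, IV the derived state is '0', and for the remaining characters it is '1'.
Only E and M show the derived state '1' for I, supporting them as a clade.
II: derived state '0' in E only — an autapomorphy, so it tells us nothing about relationships among taxa.
III (derived state '1') is shared by all ingroup taxa — unites the whole ingroup.
IV: derived state '0' in M only — an autapomorphy, so it tells us nothing about relationships among taxa.
Most parsimonious ingroup topology: ((E,M),H).
The clade {E, M} is supported by I: its derived state '1' occurs in exactly those taxa and in no other taxon (including the outgroup).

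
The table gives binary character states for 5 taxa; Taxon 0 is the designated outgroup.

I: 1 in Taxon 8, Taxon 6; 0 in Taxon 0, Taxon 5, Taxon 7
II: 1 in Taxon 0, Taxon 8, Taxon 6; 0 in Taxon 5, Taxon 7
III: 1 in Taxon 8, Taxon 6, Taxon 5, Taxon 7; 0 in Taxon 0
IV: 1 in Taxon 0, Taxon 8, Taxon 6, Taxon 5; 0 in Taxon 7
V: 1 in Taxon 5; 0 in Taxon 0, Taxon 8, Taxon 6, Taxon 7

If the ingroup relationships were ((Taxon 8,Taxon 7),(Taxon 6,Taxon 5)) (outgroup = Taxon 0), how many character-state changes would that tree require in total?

7

Map each character onto ((Taxon 8,Taxon 7),(Taxon 6,Taxon 5)) (rooted by Taxon 0) and count the minimum state changes it requires (Fitch parsimony):
I: 2; II: 2; III: 1; IV: 1; V: 1.
Total tree length = 7.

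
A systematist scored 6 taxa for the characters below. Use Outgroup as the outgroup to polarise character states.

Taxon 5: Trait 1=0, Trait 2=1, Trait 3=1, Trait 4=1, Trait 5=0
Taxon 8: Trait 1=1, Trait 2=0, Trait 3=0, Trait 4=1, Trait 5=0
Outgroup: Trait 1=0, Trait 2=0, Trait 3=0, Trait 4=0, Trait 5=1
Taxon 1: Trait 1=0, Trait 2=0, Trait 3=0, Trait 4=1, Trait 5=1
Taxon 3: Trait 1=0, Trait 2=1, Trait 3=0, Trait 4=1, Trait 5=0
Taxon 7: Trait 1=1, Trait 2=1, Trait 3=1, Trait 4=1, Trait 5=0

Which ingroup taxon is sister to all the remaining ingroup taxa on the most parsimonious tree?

Character polarity is set by the outgroup: the derived state is whichever differs from the outgroup's state, so for Trait 5 the derived state is '0', and for the remaining characters it is '1'.
Trait 1 groups Taxon 7 and Taxon 8, which is incompatible with the clades supported by the remaining characters; treating it as convergent (homoplasy) costs fewer steps than any alternative tree.
Trait 2 (derived state '1') is shared by Taxon 3, Taxon 5, and Taxon 7 — a synapomorphy uniting that clade.
Only Taxon 5 and Taxon 7 show the derived state '1' for Trait 3, supporting them as a clade.
All ingroup taxa share the derived state '1' for Trait 4; it defines the ingroup but does not resolve relationships within it.
Only Taxon 3, Taxon 5, Taxon 7, and Taxon 8 show the derived state '0' for Trait 5, supporting them as a clade.
Most parsimonious ingroup topology: ((Taxon 8,((Taxon 5,Taxon 7),Taxon 3)),Taxon 1).
Taxon 1 is sister to the clade containing all other ingroup taxa, so it is the earliest-diverging (most basal) ingroup lineage.

Taxon 1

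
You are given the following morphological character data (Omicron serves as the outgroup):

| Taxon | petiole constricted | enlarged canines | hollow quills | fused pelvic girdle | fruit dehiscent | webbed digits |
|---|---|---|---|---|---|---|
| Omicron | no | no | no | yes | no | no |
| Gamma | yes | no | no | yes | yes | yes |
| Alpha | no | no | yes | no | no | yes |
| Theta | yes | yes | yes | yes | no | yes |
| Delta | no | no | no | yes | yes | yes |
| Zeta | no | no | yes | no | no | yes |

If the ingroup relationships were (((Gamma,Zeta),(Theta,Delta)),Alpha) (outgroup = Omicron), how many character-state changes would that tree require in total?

Map each character onto (((Gamma,Zeta),(Theta,Delta)),Alpha) (rooted by Omicron) and count the minimum state changes it requires (Fitch parsimony):
petiole constricted: 2; enlarged canines: 1; hollow quills: 3; fused pelvic girdle: 2; fruit dehiscent: 2; webbed digits: 1.
Total tree length = 11.

11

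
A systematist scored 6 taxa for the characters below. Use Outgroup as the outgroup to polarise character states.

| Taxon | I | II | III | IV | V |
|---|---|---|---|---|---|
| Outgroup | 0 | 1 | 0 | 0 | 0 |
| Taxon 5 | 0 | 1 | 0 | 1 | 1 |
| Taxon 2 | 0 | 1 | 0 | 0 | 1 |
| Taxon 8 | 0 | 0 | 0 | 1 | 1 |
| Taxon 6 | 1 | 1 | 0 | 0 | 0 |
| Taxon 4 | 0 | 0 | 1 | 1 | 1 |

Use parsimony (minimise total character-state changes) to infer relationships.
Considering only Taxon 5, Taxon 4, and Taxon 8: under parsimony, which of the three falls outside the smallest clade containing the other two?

Character polarity is set by the outgroup: the derived state is whichever differs from the outgroup's state, so for II the derived state is '0', and for the remaining characters it is '1'.
I: derived state '1' in Taxon 6 only — an autapomorphy, so it tells us nothing about relationships among taxa.
II (derived state '0') is shared by Taxon 4 and Taxon 8 — a synapomorphy uniting that clade.
III (derived state '1') is unique to Taxon 4 (autapomorphy; uninformative for grouping).
IV (derived state '1') is shared by Taxon 4, Taxon 5, and Taxon 8 — a synapomorphy uniting that clade.
Only Taxon 2, Taxon 4, Taxon 5, and Taxon 8 show the derived state '1' for V, supporting them as a clade.
Most parsimonious ingroup topology: (((Taxon 5,(Taxon 8,Taxon 4)),Taxon 2),Taxon 6).
Taxon 8 and Taxon 4 share a more recent common ancestor with each other than either does with Taxon 5, so Taxon 5 is the least closely related of the three.

Taxon 5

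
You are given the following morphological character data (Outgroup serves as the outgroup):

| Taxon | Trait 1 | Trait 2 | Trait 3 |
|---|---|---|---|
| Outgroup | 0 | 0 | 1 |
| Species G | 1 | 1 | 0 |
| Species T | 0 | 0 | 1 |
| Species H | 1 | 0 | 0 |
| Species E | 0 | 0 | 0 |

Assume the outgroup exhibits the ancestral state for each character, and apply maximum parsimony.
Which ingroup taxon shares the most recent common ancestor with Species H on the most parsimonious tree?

Character polarity is set by the outgroup: the derived state is whichever differs from the outgroup's state, so for Trait 3 the derived state is '0', and for the remaining characters it is '1'.
Trait 1 (derived state '1') is shared by Species G and Species H — a synapomorphy uniting that clade.
Trait 2 (derived state '1') is unique to Species G (autapomorphy; uninformative for grouping).
Trait 3: derived state '0' in Species E, Species G, and Species H only — synapomorphy for {Species E, Species G, Species H}.
Most parsimonious ingroup topology: (((Species G,Species H),Species E),Species T).
Species H and Species G form a cherry on this tree, so they are sister taxa.

Species G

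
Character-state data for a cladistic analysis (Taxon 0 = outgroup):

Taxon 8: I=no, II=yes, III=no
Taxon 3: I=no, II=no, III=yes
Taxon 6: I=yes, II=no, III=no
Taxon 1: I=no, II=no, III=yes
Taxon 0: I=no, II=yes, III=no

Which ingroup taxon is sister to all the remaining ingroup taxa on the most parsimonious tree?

Character polarity is set by the outgroup: the derived state is whichever differs from the outgroup's state, so for II the derived state is 'no', and for the remaining characters it is 'yes'.
I (derived state 'yes') is unique to Taxon 6 (autapomorphy; uninformative for grouping).
Only Taxon 1, Taxon 3, and Taxon 6 show the derived state 'no' for II, supporting them as a clade.
III: derived state 'yes' in Taxon 1 and Taxon 3 only — synapomorphy for {Taxon 1, Taxon 3}.
Most parsimonious ingroup topology: (((Taxon 3,Taxon 1),Taxon 6),Taxon 8).
Taxon 8 is sister to the clade containing all other ingroup taxa, so it is the earliest-diverging (most basal) ingroup lineage.

Taxon 8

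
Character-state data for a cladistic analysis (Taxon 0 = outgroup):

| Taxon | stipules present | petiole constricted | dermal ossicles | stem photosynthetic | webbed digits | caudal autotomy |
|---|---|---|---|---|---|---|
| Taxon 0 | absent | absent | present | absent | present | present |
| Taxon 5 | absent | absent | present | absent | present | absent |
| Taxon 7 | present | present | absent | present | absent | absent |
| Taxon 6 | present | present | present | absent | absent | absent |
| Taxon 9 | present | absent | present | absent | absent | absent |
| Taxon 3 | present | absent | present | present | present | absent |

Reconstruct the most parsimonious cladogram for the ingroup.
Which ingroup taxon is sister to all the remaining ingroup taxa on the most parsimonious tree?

Taxon 5

Character polarity is set by the outgroup: the derived state is whichever differs from the outgroup's state, so for dermal ossicles, webbed digits, caudal autotomy the derived state is 'absent', and for the remaining characters it is 'present'.
stipules present: derived state 'present' in Taxon 3, Taxon 6, Taxon 7, and Taxon 9 only — synapomorphy for {Taxon 3, Taxon 6, Taxon 7, Taxon 9}.
petiole constricted: derived state 'present' in Taxon 6 and Taxon 7 only — synapomorphy for {Taxon 6, Taxon 7}.
dermal ossicles: derived state 'absent' in Taxon 7 only — an autapomorphy, so it tells us nothing about relationships among taxa.
stem photosynthetic groups Taxon 3 and Taxon 7, which is incompatible with the clades supported by the remaining characters; treating it as convergent (homoplasy) costs fewer steps than any alternative tree.
webbed digits: derived state 'absent' in Taxon 6, Taxon 7, and Taxon 9 only — synapomorphy for {Taxon 6, Taxon 7, Taxon 9}.
caudal autotomy (derived state 'absent') is shared by all ingroup taxa — unites the whole ingroup.
Most parsimonious ingroup topology: (Taxon 5,(((Taxon 7,Taxon 6),Taxon 9),Taxon 3)).
Taxon 5 is sister to the clade containing all other ingroup taxa, so it is the earliest-diverging (most basal) ingroup lineage.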